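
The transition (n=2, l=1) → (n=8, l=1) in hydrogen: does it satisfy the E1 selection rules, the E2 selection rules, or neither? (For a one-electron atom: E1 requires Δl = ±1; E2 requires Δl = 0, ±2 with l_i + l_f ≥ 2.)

Δl = 1 − 1 = +0; l_i + l_f = 2.
E1 (Δl = ±1): not satisfied.
E2 (Δl = 0,±2, l_i+l_f ≥ 2): satisfied.

E2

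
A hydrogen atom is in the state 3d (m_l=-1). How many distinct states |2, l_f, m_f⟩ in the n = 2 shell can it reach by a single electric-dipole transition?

2

E1 requires Δl = ±1, so l_f ∈ {1, 3}; with 0 ≤ l_f ≤ n_f−1 = 1, the allowed l_f values are {1}.
For l_f = 1: m_f ∈ {m_i−1, m_i, m_i+1} ∩ [−1, 1] = {-1, 0} → 2 states.
Total: 2.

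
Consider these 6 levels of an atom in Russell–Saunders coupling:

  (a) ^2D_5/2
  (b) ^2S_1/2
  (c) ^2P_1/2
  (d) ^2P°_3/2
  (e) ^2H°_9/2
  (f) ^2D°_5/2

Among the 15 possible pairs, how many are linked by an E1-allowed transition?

(a)–(b): forbidden (parity, ΔL, ΔJ).
(a)–(c): forbidden (parity, ΔJ).
(a)–(d): allowed.
(a)–(e): forbidden (ΔL, ΔJ).
(a)–(f): allowed.
(b)–(c): forbidden (parity).
(b)–(d): allowed.
(b)–(e): forbidden (ΔL, ΔJ).
(b)–(f): forbidden (ΔL, ΔJ).
(c)–(d): allowed.
(c)–(e): forbidden (ΔL, ΔJ).
(c)–(f): forbidden (ΔJ).
(d)–(e): forbidden (parity, ΔL, ΔJ).
(d)–(f): forbidden (parity).
(e)–(f): forbidden (parity, ΔL, ΔJ).
Allowed pairs: 4 of 15.

4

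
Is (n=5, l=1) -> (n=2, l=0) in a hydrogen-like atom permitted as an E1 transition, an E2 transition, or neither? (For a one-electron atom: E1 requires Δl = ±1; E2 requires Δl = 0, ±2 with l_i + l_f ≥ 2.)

Δl = 0 − 1 = -1; l_i + l_f = 1.
E1 (Δl = ±1): satisfied.
E2 (Δl = 0,±2, l_i+l_f ≥ 2): not satisfied.

E1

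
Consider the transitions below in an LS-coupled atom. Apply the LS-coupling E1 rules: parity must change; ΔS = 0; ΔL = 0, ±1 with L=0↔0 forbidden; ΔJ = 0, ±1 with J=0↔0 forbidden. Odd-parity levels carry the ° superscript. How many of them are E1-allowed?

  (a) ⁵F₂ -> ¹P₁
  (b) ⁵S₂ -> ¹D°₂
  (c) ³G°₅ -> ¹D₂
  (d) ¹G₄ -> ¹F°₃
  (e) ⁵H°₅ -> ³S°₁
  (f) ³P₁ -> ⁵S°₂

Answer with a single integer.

(a) forbidden (parity, ΔS, ΔL fail)
(b) forbidden (ΔS, ΔL fail)
(c) forbidden (ΔS, ΔL, ΔJ fail)
(d) allowed
(e) forbidden (parity, ΔS, ΔL, ΔJ fail)
(f) forbidden (ΔS fails)
Total allowed: 1 of 6.

1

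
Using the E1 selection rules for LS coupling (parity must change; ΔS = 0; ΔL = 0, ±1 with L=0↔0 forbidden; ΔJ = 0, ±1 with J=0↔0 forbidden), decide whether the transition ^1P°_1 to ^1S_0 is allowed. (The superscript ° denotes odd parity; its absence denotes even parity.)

allowed

Initial level: S=0, L=1, J=1, parity odd. Final level: S=0, L=0, J=0, parity even.
Parity must change: odd → even — ok.
ΔS = 0: S: 0 → 0 — ok.
ΔL = 0, ±1 (not L=0↔0): L: 1 → 0, ΔL = -1 — ok.
ΔJ = 0, ±1 (not J=0↔0): J: 1 → 0, ΔJ = -1 — ok.
All four E1 rules are satisfied.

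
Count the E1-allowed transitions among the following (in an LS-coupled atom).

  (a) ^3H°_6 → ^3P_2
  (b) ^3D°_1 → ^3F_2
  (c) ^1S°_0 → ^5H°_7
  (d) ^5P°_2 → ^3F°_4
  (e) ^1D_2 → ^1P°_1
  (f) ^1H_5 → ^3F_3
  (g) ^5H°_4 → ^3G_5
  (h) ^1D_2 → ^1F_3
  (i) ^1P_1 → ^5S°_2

(a) forbidden (ΔL, ΔJ fail)
(b) allowed
(c) forbidden (parity, ΔS, ΔL, ΔJ fail)
(d) forbidden (parity, ΔS, ΔL, ΔJ fail)
(e) allowed
(f) forbidden (parity, ΔS, ΔL, ΔJ fail)
(g) forbidden (ΔS fails)
(h) forbidden (parity fails)
(i) forbidden (ΔS fails)
Total allowed: 2 of 9.

2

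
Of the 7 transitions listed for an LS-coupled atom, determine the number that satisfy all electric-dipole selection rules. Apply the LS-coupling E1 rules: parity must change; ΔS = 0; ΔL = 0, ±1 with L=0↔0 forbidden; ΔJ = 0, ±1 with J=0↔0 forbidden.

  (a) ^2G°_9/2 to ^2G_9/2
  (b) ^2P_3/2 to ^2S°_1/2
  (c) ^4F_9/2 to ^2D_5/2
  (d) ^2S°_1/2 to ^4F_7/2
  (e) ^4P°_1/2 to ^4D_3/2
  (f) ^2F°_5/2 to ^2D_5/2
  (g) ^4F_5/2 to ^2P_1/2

4

(a) allowed
(b) allowed
(c) forbidden (parity, ΔS, ΔJ fail)
(d) forbidden (ΔS, ΔL, ΔJ fail)
(e) allowed
(f) allowed
(g) forbidden (parity, ΔS, ΔL, ΔJ fail)
Total allowed: 4 of 7.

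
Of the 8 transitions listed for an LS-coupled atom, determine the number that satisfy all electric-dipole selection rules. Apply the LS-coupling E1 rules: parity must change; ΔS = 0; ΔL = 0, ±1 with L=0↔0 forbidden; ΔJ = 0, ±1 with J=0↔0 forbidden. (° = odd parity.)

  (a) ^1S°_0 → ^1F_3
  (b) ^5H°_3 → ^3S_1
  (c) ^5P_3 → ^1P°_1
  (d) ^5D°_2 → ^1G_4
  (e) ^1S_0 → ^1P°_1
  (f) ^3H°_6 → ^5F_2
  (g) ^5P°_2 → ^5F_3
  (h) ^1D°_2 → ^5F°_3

(a) forbidden (ΔL, ΔJ fail)
(b) forbidden (ΔS, ΔL, ΔJ fail)
(c) forbidden (ΔS, ΔJ fail)
(d) forbidden (ΔS, ΔL, ΔJ fail)
(e) allowed
(f) forbidden (ΔS, ΔL, ΔJ fail)
(g) forbidden (ΔL fails)
(h) forbidden (parity, ΔS fail)
Total allowed: 1 of 8.

1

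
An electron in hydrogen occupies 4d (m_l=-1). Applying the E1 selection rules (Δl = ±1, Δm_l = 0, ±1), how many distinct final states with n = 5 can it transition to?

5

E1 requires Δl = ±1, so l_f ∈ {1, 3}; with 0 ≤ l_f ≤ n_f−1 = 4, the allowed l_f values are {1, 3}.
For l_f = 1: m_f ∈ {m_i−1, m_i, m_i+1} ∩ [−1, 1] = {-1, 0} → 2 states.
For l_f = 3: m_f ∈ {m_i−1, m_i, m_i+1} ∩ [−3, 3] = {-2, -1, 0} → 3 states.
Total: 5.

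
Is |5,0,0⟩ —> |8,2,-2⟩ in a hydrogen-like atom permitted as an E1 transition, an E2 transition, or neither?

E2

Δl = 2 − 0 = +2; l_i + l_f = 2.
Δm_l = -2.
E1 (Δl = ±1, |Δm_l| ≤ 1): not satisfied.
E2 (Δl = 0,±2, l_i+l_f ≥ 2, |Δm_l| ≤ 2): satisfied.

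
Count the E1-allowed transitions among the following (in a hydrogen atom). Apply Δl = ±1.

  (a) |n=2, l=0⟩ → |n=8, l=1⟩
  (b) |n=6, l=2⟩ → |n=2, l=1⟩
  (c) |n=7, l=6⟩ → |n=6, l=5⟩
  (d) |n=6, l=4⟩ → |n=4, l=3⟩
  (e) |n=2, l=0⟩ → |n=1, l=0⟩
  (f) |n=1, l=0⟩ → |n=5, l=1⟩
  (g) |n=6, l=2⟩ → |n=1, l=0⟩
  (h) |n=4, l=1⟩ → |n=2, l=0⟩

6

(a) allowed
(b) allowed
(c) allowed
(d) allowed
(e) forbidden — Δl = +0 (E1 requires Δl = ±1)
(f) allowed
(g) forbidden — Δl = -2 (E1 requires Δl = ±1)
(h) allowed
Total allowed: 6 of 8.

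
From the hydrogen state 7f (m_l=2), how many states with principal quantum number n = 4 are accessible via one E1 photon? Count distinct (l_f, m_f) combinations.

2

E1 requires Δl = ±1, so l_f ∈ {2, 4}; with 0 ≤ l_f ≤ n_f−1 = 3, the allowed l_f values are {2}.
For l_f = 2: m_f ∈ {m_i−1, m_i, m_i+1} ∩ [−2, 2] = {1, 2} → 2 states.
Total: 2.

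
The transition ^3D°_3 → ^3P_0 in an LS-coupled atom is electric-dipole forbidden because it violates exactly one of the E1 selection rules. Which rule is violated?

Parity must change: odd → even — passes.
ΔS = 0: S: 1 → 1 — passes.
ΔL = 0, ±1 (not L=0↔0): L: 2 → 1, ΔL = -1 — passes.
ΔJ = 0, ±1 (not J=0↔0): J: 3 → 0, ΔJ = -3 — fails.

the ΔJ = 0, ±1 rule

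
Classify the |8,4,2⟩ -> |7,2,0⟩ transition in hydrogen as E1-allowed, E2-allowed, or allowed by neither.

E2

Δl = 2 − 4 = -2; l_i + l_f = 6.
Δm_l = -2.
E1 (Δl = ±1, |Δm_l| ≤ 1): not satisfied.
E2 (Δl = 0,±2, l_i+l_f ≥ 2, |Δm_l| ≤ 2): satisfied.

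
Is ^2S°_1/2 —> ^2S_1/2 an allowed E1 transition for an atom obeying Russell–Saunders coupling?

forbidden

Initial level: S=1/2, L=0, J=1/2, parity odd. Final level: S=1/2, L=0, J=1/2, parity even.
ΔS = 0: S: 1/2 → 1/2 — ✓.
ΔJ = 0, ±1 (not J=0↔0): J: 1/2 → 1/2, ΔJ = +0 — ✓.
ΔL = 0, ±1 (not L=0↔0): L: 0 → 0, ΔL = +0 — ✗.
Parity must change: odd → even — ✓.
Rule(s) violated: ΔL.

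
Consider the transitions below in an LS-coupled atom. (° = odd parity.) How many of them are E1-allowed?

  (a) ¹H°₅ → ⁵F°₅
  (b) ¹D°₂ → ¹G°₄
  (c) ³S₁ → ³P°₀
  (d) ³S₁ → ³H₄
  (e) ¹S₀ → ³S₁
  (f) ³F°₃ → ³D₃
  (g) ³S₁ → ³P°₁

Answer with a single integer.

3

(a) forbidden (parity, ΔS, ΔL fail)
(b) forbidden (parity, ΔL, ΔJ fail)
(c) allowed
(d) forbidden (parity, ΔL, ΔJ fail)
(e) forbidden (parity, ΔS, ΔL fail)
(f) allowed
(g) allowed
Total allowed: 3 of 7.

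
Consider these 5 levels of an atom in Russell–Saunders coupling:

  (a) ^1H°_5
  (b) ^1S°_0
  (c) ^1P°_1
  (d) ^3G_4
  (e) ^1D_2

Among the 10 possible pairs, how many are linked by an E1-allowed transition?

1

(a)–(b): forbidden (parity, ΔL, ΔJ).
(a)–(c): forbidden (parity, ΔL, ΔJ).
(a)–(d): forbidden (ΔS).
(a)–(e): forbidden (ΔL, ΔJ).
(b)–(c): forbidden (parity).
(b)–(d): forbidden (ΔS, ΔL, ΔJ).
(b)–(e): forbidden (ΔL, ΔJ).
(c)–(d): forbidden (ΔS, ΔL, ΔJ).
(c)–(e): allowed.
(d)–(e): forbidden (parity, ΔS, ΔL, ΔJ).
Allowed pairs: 1 of 10.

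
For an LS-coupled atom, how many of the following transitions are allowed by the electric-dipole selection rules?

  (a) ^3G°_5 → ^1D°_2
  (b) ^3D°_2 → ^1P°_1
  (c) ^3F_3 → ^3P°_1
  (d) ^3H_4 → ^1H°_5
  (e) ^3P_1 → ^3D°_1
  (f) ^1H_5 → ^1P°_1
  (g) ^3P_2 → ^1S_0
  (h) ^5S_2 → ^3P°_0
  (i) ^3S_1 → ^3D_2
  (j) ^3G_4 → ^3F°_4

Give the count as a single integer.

(a) forbidden (parity, ΔS, ΔL, ΔJ fail)
(b) forbidden (parity, ΔS fail)
(c) forbidden (ΔL, ΔJ fail)
(d) forbidden (ΔS fails)
(e) allowed
(f) forbidden (ΔL, ΔJ fail)
(g) forbidden (parity, ΔS, ΔJ fail)
(h) forbidden (ΔS, ΔJ fail)
(i) forbidden (parity, ΔL fail)
(j) allowed
Total allowed: 2 of 10.

2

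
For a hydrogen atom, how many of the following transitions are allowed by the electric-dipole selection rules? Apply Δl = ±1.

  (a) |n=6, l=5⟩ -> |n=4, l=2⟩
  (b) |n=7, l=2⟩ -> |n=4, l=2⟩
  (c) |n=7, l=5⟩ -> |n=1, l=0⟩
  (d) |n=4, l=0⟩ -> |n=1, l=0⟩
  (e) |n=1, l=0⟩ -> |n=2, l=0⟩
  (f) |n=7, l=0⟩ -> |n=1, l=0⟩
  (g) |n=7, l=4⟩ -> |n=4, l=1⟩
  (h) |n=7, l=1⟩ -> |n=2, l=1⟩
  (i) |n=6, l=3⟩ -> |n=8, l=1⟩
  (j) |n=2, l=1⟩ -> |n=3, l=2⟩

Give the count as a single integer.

(a) forbidden — Δl = -3 (E1 requires Δl = ±1)
(b) forbidden — Δl = +0 (E1 requires Δl = ±1)
(c) forbidden — Δl = -5 (E1 requires Δl = ±1)
(d) forbidden — Δl = +0 (E1 requires Δl = ±1)
(e) forbidden — Δl = +0 (E1 requires Δl = ±1)
(f) forbidden — Δl = +0 (E1 requires Δl = ±1)
(g) forbidden — Δl = -3 (E1 requires Δl = ±1)
(h) forbidden — Δl = +0 (E1 requires Δl = ±1)
(i) forbidden — Δl = -2 (E1 requires Δl = ±1)
(j) allowed
Total allowed: 1 of 10.

1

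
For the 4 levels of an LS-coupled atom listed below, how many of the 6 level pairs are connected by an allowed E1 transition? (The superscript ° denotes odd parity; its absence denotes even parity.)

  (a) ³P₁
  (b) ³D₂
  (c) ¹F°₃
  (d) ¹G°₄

0

(a)–(b): forbidden (parity).
(a)–(c): forbidden (ΔS, ΔL, ΔJ).
(a)–(d): forbidden (ΔS, ΔL, ΔJ).
(b)–(c): forbidden (ΔS).
(b)–(d): forbidden (ΔS, ΔL, ΔJ).
(c)–(d): forbidden (parity).
Allowed pairs: 0 of 6.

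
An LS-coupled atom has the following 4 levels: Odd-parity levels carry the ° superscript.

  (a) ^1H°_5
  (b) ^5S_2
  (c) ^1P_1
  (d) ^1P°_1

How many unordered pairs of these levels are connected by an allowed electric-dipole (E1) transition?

(a)–(b): forbidden (ΔS, ΔL, ΔJ).
(a)–(c): forbidden (ΔL, ΔJ).
(a)–(d): forbidden (parity, ΔL, ΔJ).
(b)–(c): forbidden (parity, ΔS).
(b)–(d): forbidden (ΔS).
(c)–(d): allowed.
Allowed pairs: 1 of 6.

1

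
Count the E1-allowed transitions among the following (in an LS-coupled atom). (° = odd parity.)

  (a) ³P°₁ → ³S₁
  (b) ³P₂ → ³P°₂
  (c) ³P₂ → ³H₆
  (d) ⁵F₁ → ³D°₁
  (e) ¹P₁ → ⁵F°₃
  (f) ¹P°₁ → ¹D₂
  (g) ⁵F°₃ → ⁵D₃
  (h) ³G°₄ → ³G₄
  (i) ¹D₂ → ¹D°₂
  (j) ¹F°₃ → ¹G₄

(a) allowed
(b) allowed
(c) forbidden (parity, ΔL, ΔJ fail)
(d) forbidden (ΔS fails)
(e) forbidden (ΔS, ΔL, ΔJ fail)
(f) allowed
(g) allowed
(h) allowed
(i) allowed
(j) allowed
Total allowed: 7 of 10.

7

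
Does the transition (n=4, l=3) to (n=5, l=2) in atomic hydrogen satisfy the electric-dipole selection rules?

allowed

Initial l = 3, final l = 2, so Δl = -1. E1 requires Δl = ±1: passes.
All E1 selection rules are satisfied.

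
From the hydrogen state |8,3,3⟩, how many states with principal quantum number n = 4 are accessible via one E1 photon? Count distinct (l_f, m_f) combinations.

1

E1 requires Δl = ±1, so l_f ∈ {2, 4}; with 0 ≤ l_f ≤ n_f−1 = 3, the allowed l_f values are {2}.
For l_f = 2: m_f ∈ {m_i−1, m_i, m_i+1} ∩ [−2, 2] = {2} → 1 state.
Total: 1.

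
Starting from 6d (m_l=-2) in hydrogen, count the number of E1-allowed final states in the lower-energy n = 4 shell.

E1 requires Δl = ±1, so l_f ∈ {1, 3}; with 0 ≤ l_f ≤ n_f−1 = 3, the allowed l_f values are {1, 3}.
For l_f = 1: m_f ∈ {m_i−1, m_i, m_i+1} ∩ [−1, 1] = {-1} → 1 state.
For l_f = 3: m_f ∈ {m_i−1, m_i, m_i+1} ∩ [−3, 3] = {-3, -2, -1} → 3 states.
Total: 4.

4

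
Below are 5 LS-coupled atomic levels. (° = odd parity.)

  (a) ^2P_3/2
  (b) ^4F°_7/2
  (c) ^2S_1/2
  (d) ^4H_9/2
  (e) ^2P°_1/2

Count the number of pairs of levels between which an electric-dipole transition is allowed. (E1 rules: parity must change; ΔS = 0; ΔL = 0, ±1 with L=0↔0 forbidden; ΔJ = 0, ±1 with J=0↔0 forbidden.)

(a)–(b): forbidden (ΔS, ΔL, ΔJ).
(a)–(c): forbidden (parity).
(a)–(d): forbidden (parity, ΔS, ΔL, ΔJ).
(a)–(e): allowed.
(b)–(c): forbidden (ΔS, ΔL, ΔJ).
(b)–(d): forbidden (ΔL).
(b)–(e): forbidden (parity, ΔS, ΔL, ΔJ).
(c)–(d): forbidden (parity, ΔS, ΔL, ΔJ).
(c)–(e): allowed.
(d)–(e): forbidden (ΔS, ΔL, ΔJ).
Allowed pairs: 2 of 10.

2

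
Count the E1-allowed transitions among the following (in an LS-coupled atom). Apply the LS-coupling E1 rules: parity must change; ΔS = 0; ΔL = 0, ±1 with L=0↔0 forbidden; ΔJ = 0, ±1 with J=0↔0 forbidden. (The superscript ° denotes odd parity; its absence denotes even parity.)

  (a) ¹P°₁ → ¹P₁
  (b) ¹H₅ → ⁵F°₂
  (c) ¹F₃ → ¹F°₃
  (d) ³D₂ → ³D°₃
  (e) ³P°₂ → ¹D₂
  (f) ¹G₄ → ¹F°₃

(a) allowed
(b) forbidden (ΔS, ΔL, ΔJ fail)
(c) allowed
(d) allowed
(e) forbidden (ΔS fails)
(f) allowed
Total allowed: 4 of 6.

4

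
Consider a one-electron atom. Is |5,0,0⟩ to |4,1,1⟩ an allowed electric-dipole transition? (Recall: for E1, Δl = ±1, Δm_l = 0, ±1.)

Initial l = 0, final l = 1, so Δl = +1. E1 requires Δl = ±1: passes.
m_l: 0 → 1 (Δm_l = +1). |Δm_l| ≤ 1 passes.
All E1 selection rules are satisfied.

allowed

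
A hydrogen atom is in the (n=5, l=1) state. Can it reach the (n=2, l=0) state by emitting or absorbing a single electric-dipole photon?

Initial l = 1, final l = 0, so Δl = -1. E1 requires Δl = ±1: passes.
All E1 selection rules are satisfied.

allowed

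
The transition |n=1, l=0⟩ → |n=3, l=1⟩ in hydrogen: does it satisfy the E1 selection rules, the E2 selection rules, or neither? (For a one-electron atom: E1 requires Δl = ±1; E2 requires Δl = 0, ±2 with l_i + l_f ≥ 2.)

E1

Δl = 1 − 0 = +1; l_i + l_f = 1.
E1 (Δl = ±1): satisfied.
E2 (Δl = 0,±2, l_i+l_f ≥ 2): not satisfied.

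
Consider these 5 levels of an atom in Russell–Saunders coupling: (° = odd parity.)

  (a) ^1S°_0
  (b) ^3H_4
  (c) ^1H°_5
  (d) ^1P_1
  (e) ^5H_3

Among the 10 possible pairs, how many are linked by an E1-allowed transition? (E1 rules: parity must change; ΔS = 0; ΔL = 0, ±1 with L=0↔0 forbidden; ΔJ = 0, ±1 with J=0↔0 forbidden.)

1

(a)–(b): forbidden (ΔS, ΔL, ΔJ).
(a)–(c): forbidden (parity, ΔL, ΔJ).
(a)–(d): allowed.
(a)–(e): forbidden (ΔS, ΔL, ΔJ).
(b)–(c): forbidden (ΔS).
(b)–(d): forbidden (parity, ΔS, ΔL, ΔJ).
(b)–(e): forbidden (parity, ΔS).
(c)–(d): forbidden (ΔL, ΔJ).
(c)–(e): forbidden (ΔS, ΔJ).
(d)–(e): forbidden (parity, ΔS, ΔL, ΔJ).
Allowed pairs: 1 of 10.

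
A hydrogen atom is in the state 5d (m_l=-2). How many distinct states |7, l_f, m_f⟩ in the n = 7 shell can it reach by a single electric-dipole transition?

E1 requires Δl = ±1, so l_f ∈ {1, 3}; with 0 ≤ l_f ≤ n_f−1 = 6, the allowed l_f values are {1, 3}.
For l_f = 1: m_f ∈ {m_i−1, m_i, m_i+1} ∩ [−1, 1] = {-1} → 1 state.
For l_f = 3: m_f ∈ {m_i−1, m_i, m_i+1} ∩ [−3, 3] = {-3, -2, -1} → 3 states.
Total: 4.

4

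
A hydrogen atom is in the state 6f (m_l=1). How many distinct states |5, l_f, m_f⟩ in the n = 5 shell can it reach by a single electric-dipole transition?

6

E1 requires Δl = ±1, so l_f ∈ {2, 4}; with 0 ≤ l_f ≤ n_f−1 = 4, the allowed l_f values are {2, 4}.
For l_f = 2: m_f ∈ {m_i−1, m_i, m_i+1} ∩ [−2, 2] = {0, 1, 2} → 3 states.
For l_f = 4: m_f ∈ {m_i−1, m_i, m_i+1} ∩ [−4, 4] = {0, 1, 2} → 3 states.
Total: 6.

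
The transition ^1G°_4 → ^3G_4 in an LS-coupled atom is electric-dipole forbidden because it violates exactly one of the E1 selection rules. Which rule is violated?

the ΔS = 0 rule

Initial level: S=0, L=4, J=4, parity odd. Final level: S=1, L=4, J=4, parity even.
Parity must change: odd → even — ok.
ΔS = 0: S: 0 → 1 — fails.
ΔL = 0, ±1 (not L=0↔0): L: 4 → 4, ΔL = +0 — ok.
ΔJ = 0, ±1 (not J=0↔0): J: 4 → 4, ΔJ = +0 — ok.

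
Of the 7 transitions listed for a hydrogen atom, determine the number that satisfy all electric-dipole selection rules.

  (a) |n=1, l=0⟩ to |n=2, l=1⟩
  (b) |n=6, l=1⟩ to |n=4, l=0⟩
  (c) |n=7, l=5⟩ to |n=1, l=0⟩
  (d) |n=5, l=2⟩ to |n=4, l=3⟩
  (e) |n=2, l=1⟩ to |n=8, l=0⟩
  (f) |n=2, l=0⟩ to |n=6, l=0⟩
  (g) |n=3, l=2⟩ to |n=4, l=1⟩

(a) allowed
(b) allowed
(c) forbidden — Δl = -5 (E1 requires Δl = ±1)
(d) allowed
(e) allowed
(f) forbidden — Δl = +0 (E1 requires Δl = ±1)
(g) allowed
Total allowed: 5 of 7.

5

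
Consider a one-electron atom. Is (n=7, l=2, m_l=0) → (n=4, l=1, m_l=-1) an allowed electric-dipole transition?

Initial l = 2, final l = 1, so Δl = -1. E1 requires Δl = ±1: passes.
m_l: 0 → -1 (Δm_l = -1). |Δm_l| ≤ 1 passes.
All E1 selection rules are satisfied.

allowed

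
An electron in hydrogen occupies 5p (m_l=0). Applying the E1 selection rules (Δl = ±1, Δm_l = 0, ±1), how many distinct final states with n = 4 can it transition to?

E1 requires Δl = ±1, so l_f ∈ {0, 2}; with 0 ≤ l_f ≤ n_f−1 = 3, the allowed l_f values are {0, 2}.
For l_f = 0: m_f ∈ {m_i−1, m_i, m_i+1} ∩ [−0, 0] = {0} → 1 state.
For l_f = 2: m_f ∈ {m_i−1, m_i, m_i+1} ∩ [−2, 2] = {-1, 0, 1} → 3 states.
Total: 4.

4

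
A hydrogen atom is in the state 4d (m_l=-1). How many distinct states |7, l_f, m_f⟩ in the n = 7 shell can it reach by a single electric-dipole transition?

E1 requires Δl = ±1, so l_f ∈ {1, 3}; with 0 ≤ l_f ≤ n_f−1 = 6, the allowed l_f values are {1, 3}.
For l_f = 1: m_f ∈ {m_i−1, m_i, m_i+1} ∩ [−1, 1] = {-1, 0} → 2 states.
For l_f = 3: m_f ∈ {m_i−1, m_i, m_i+1} ∩ [−3, 3] = {-2, -1, 0} → 3 states.
Total: 5.

5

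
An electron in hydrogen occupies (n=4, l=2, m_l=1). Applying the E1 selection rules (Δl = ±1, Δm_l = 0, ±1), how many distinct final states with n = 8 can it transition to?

E1 requires Δl = ±1, so l_f ∈ {1, 3}; with 0 ≤ l_f ≤ n_f−1 = 7, the allowed l_f values are {1, 3}.
For l_f = 1: m_f ∈ {m_i−1, m_i, m_i+1} ∩ [−1, 1] = {0, 1} → 2 states.
For l_f = 3: m_f ∈ {m_i−1, m_i, m_i+1} ∩ [−3, 3] = {0, 1, 2} → 3 states.
Total: 5.

5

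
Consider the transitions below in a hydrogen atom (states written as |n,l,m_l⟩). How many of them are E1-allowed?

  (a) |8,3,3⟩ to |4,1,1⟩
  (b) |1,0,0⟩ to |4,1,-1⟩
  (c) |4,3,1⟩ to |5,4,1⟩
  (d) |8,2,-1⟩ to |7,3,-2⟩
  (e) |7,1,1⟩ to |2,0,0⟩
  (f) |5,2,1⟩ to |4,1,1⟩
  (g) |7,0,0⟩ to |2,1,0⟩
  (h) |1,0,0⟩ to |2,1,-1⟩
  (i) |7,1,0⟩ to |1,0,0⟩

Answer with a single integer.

(a) forbidden — Δl = -2 (E1 requires Δl = ±1); Δm_l = -2 (E1 requires Δm_l = 0, ±1)
(b) allowed
(c) allowed
(d) allowed
(e) allowed
(f) allowed
(g) allowed
(h) allowed
(i) allowed
Total allowed: 8 of 9.

8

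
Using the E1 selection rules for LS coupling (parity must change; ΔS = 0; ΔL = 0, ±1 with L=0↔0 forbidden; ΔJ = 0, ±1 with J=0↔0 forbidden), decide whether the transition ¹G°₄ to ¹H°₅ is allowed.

Parity must change: odd → odd — fails.
ΔS = 0: S: 0 → 0 — passes.
ΔL = 0, ±1 (not L=0↔0): L: 4 → 5, ΔL = +1 — passes.
ΔJ = 0, ±1 (not J=0↔0): J: 4 → 5, ΔJ = +1 — passes.
Rule(s) violated: parity.

forbidden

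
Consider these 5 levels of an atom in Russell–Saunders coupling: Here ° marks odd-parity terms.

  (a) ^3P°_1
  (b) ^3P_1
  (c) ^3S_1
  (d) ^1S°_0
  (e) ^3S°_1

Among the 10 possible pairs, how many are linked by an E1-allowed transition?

(a)–(b): allowed.
(a)–(c): allowed.
(a)–(d): forbidden (parity, ΔS).
(a)–(e): forbidden (parity).
(b)–(c): forbidden (parity).
(b)–(d): forbidden (ΔS).
(b)–(e): allowed.
(c)–(d): forbidden (ΔS, ΔL).
(c)–(e): forbidden (ΔL).
(d)–(e): forbidden (parity, ΔS, ΔL).
Allowed pairs: 3 of 10.

3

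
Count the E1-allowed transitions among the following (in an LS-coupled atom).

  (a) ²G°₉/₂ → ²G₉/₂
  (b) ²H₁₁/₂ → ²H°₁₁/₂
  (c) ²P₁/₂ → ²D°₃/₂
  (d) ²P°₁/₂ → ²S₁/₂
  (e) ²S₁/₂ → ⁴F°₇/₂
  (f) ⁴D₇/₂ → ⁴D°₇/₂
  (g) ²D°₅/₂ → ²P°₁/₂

(a) allowed
(b) allowed
(c) allowed
(d) allowed
(e) forbidden (ΔS, ΔL, ΔJ fail)
(f) allowed
(g) forbidden (parity, ΔJ fail)
Total allowed: 5 of 7.

5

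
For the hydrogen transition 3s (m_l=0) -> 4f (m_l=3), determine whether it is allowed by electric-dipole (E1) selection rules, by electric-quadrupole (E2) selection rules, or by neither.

Δl = 3 − 0 = +3; l_i + l_f = 3.
Δm_l = +3.
E1 (Δl = ±1, |Δm_l| ≤ 1): not satisfied.
E2 (Δl = 0,±2, l_i+l_f ≥ 2, |Δm_l| ≤ 2): not satisfied.

neither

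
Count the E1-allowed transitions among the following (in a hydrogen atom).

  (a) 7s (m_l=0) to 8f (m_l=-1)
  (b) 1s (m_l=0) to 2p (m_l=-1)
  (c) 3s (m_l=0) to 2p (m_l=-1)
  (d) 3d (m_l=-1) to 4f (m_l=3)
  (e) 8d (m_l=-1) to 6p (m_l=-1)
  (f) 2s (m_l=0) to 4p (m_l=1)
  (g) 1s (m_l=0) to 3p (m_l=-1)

(a) forbidden — Δl = +3 (E1 requires Δl = ±1)
(b) allowed
(c) allowed
(d) forbidden — Δm_l = +4 (E1 requires Δm_l = 0, ±1)
(e) allowed
(f) allowed
(g) allowed
Total allowed: 5 of 7.

5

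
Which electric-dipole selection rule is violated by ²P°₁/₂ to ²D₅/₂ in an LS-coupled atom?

the ΔJ = 0, ±1 rule

Initial level: S=1/2, L=1, J=1/2, parity odd. Final level: S=1/2, L=2, J=5/2, parity even.
ΔJ = 0, ±1 (not J=0↔0): J: 1/2 → 5/2, ΔJ = +2 — ✗.
ΔL = 0, ±1 (not L=0↔0): L: 1 → 2, ΔL = +1 — ✓.
ΔS = 0: S: 1/2 → 1/2 — ✓.
Parity must change: odd → even — ✓.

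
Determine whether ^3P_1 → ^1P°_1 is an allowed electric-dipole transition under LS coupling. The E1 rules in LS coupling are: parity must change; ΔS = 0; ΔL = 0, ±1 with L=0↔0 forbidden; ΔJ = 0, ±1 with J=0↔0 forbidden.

Reading off the term symbols: S 1→0, L 1→1, J 1→1, parity even→odd.
ΔS = 0: S: 1 → 0 — ✗.
ΔJ = 0, ±1 (not J=0↔0): J: 1 → 1, ΔJ = +0 — ✓.
Parity must change: even → odd — ✓.
ΔL = 0, ±1 (not L=0↔0): L: 1 → 1, ΔL = +0 — ✓.
Rule(s) violated: ΔS.

forbidden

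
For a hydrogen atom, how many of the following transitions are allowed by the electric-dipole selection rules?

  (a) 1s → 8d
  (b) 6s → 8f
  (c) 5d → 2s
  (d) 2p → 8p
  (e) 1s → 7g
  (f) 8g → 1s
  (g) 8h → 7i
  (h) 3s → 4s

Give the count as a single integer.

1

(a) forbidden — Δl = +2 (E1 requires Δl = ±1)
(b) forbidden — Δl = +3 (E1 requires Δl = ±1)
(c) forbidden — Δl = -2 (E1 requires Δl = ±1)
(d) forbidden — Δl = +0 (E1 requires Δl = ±1)
(e) forbidden — Δl = +4 (E1 requires Δl = ±1)
(f) forbidden — Δl = -4 (E1 requires Δl = ±1)
(g) allowed
(h) forbidden — Δl = +0 (E1 requires Δl = ±1)
Total allowed: 1 of 8.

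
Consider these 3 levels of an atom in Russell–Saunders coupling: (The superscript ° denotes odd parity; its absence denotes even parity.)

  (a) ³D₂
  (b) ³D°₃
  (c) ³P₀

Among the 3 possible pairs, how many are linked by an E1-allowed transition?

1

(a)–(b): allowed.
(a)–(c): forbidden (parity, ΔJ).
(b)–(c): forbidden (ΔJ).
Allowed pairs: 1 of 3.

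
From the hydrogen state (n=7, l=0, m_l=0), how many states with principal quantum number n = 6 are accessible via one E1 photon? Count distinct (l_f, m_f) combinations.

E1 requires Δl = ±1, so l_f ∈ {-1, 1}; with 0 ≤ l_f ≤ n_f−1 = 5, the allowed l_f values are {1}.
For l_f = 1: m_f ∈ {m_i−1, m_i, m_i+1} ∩ [−1, 1] = {-1, 0, 1} → 3 states.
Total: 3.

3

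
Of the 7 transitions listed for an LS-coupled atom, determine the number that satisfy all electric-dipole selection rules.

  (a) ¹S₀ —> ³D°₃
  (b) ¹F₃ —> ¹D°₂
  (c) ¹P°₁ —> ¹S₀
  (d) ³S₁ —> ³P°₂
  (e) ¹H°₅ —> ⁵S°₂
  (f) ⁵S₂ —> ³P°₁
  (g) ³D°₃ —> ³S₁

3

(a) forbidden (ΔS, ΔL, ΔJ fail)
(b) allowed
(c) allowed
(d) allowed
(e) forbidden (parity, ΔS, ΔL, ΔJ fail)
(f) forbidden (ΔS fails)
(g) forbidden (ΔL, ΔJ fail)
Total allowed: 3 of 7.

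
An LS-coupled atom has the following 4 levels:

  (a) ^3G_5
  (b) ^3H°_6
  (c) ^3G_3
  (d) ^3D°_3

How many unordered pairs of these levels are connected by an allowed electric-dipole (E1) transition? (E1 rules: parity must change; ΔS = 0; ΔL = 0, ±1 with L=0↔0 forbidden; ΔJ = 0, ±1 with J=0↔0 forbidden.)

(a)–(b): allowed.
(a)–(c): forbidden (parity, ΔJ).
(a)–(d): forbidden (ΔL, ΔJ).
(b)–(c): forbidden (ΔJ).
(b)–(d): forbidden (parity, ΔL, ΔJ).
(c)–(d): forbidden (ΔL).
Allowed pairs: 1 of 6.

1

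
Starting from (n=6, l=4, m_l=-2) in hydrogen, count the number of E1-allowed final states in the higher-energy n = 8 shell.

E1 requires Δl = ±1, so l_f ∈ {3, 5}; with 0 ≤ l_f ≤ n_f−1 = 7, the allowed l_f values are {3, 5}.
For l_f = 3: m_f ∈ {m_i−1, m_i, m_i+1} ∩ [−3, 3] = {-3, -2, -1} → 3 states.
For l_f = 5: m_f ∈ {m_i−1, m_i, m_i+1} ∩ [−5, 5] = {-3, -2, -1} → 3 states.
Total: 6.

6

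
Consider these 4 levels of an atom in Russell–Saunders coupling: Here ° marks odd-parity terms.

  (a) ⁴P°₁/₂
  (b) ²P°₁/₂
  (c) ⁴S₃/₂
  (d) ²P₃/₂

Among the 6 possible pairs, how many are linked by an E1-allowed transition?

(a)–(b): forbidden (parity, ΔS).
(a)–(c): allowed.
(a)–(d): forbidden (ΔS).
(b)–(c): forbidden (ΔS).
(b)–(d): allowed.
(c)–(d): forbidden (parity, ΔS).
Allowed pairs: 2 of 6.

2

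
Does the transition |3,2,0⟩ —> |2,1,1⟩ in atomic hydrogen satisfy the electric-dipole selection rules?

Initial l = 2, final l = 1, so Δl = -1. E1 requires Δl = ±1: ok.
m_l: 0 → 1 (Δm_l = +1). |Δm_l| ≤ 1 ok.
All E1 selection rules are satisfied.

allowed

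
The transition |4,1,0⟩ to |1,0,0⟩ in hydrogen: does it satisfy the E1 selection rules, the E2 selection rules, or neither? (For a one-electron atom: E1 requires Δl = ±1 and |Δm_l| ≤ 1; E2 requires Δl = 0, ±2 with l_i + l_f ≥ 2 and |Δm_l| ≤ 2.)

Δl = 0 − 1 = -1; l_i + l_f = 1.
Δm_l = +0.
E1 (Δl = ±1, |Δm_l| ≤ 1): satisfied.
E2 (Δl = 0,±2, l_i+l_f ≥ 2, |Δm_l| ≤ 2): not satisfied.

E1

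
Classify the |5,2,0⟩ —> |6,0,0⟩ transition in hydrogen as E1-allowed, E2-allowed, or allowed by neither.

E2

Δl = 0 − 2 = -2; l_i + l_f = 2.
Δm_l = +0.
E1 (Δl = ±1, |Δm_l| ≤ 1): not satisfied.
E2 (Δl = 0,±2, l_i+l_f ≥ 2, |Δm_l| ≤ 2): satisfied.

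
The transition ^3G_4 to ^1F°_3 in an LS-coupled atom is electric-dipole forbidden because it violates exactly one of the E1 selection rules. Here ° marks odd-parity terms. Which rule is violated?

Parity must change: even → odd — passes.
ΔS = 0: S: 1 → 0 — fails.
ΔL = 0, ±1 (not L=0↔0): L: 4 → 3, ΔL = -1 — passes.
ΔJ = 0, ±1 (not J=0↔0): J: 4 → 3, ΔJ = -1 — passes.

the ΔS = 0 rule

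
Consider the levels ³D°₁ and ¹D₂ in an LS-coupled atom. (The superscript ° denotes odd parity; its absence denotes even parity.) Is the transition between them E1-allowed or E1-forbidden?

forbidden

Reading off the term symbols: S 1→0, L 2→2, J 1→2, parity odd→even.
Parity must change: odd → even — satisfied.
ΔS = 0: S: 1 → 0 — violated.
ΔL = 0, ±1 (not L=0↔0): L: 2 → 2, ΔL = +0 — satisfied.
ΔJ = 0, ±1 (not J=0↔0): J: 1 → 2, ΔJ = +1 — satisfied.
Rule(s) violated: ΔS.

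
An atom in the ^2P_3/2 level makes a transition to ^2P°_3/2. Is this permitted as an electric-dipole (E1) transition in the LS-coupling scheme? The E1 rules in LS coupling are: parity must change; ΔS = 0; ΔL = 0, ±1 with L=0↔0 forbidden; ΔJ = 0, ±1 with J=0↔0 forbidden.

Initial level: S=1/2, L=1, J=3/2, parity even. Final level: S=1/2, L=1, J=3/2, parity odd.
Parity must change: even → odd — satisfied.
ΔS = 0: S: 1/2 → 1/2 — satisfied.
ΔL = 0, ±1 (not L=0↔0): L: 1 → 1, ΔL = +0 — satisfied.
ΔJ = 0, ±1 (not J=0↔0): J: 3/2 → 3/2, ΔJ = +0 — satisfied.
All four E1 rules are satisfied.

allowed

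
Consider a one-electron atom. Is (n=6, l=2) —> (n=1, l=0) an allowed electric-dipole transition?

forbidden

Initial l = 2, final l = 0, so Δl = -2. E1 requires Δl = ±1: fails.
The transition is electric-dipole forbidden.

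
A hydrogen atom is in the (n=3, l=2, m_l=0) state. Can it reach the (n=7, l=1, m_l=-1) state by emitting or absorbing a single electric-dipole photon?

allowed

l: 2 → 1 (Δl = -1). Δl = ±1 satisfied.
Δm_l = -1 − (0) = -1. E1 requires Δm_l = 0, ±1: satisfied.
All E1 selection rules are satisfied.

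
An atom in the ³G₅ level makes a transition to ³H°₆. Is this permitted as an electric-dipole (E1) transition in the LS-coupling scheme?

Reading off the term symbols: S 1→1, L 4→5, J 5→6, parity even→odd.
ΔJ = 0, ±1 (not J=0↔0): J: 5 → 6, ΔJ = +1 — ✓.
ΔL = 0, ±1 (not L=0↔0): L: 4 → 5, ΔL = +1 — ✓.
Parity must change: even → odd — ✓.
ΔS = 0: S: 1 → 1 — ✓.
All four E1 rules are satisfied.

allowed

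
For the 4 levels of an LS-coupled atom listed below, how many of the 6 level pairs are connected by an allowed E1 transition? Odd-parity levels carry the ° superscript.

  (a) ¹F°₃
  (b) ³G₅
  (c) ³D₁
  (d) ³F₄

0

(a)–(b): forbidden (ΔS, ΔJ).
(a)–(c): forbidden (ΔS, ΔJ).
(a)–(d): forbidden (ΔS).
(b)–(c): forbidden (parity, ΔL, ΔJ).
(b)–(d): forbidden (parity).
(c)–(d): forbidden (parity, ΔJ).
Allowed pairs: 0 of 6.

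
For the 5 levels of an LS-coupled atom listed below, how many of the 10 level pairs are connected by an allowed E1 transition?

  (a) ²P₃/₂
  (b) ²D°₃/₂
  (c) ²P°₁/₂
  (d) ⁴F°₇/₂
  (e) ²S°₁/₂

(a)–(b): allowed.
(a)–(c): allowed.
(a)–(d): forbidden (ΔS, ΔL, ΔJ).
(a)–(e): allowed.
(b)–(c): forbidden (parity).
(b)–(d): forbidden (parity, ΔS, ΔJ).
(b)–(e): forbidden (parity, ΔL).
(c)–(d): forbidden (parity, ΔS, ΔL, ΔJ).
(c)–(e): forbidden (parity).
(d)–(e): forbidden (parity, ΔS, ΔL, ΔJ).
Allowed pairs: 3 of 10.

3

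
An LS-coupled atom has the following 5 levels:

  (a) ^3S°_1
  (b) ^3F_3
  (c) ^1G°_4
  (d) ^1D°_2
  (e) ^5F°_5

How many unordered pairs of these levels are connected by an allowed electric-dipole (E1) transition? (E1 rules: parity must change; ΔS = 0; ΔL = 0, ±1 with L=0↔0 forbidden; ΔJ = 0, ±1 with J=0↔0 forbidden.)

(a)–(b): forbidden (ΔL, ΔJ).
(a)–(c): forbidden (parity, ΔS, ΔL, ΔJ).
(a)–(d): forbidden (parity, ΔS, ΔL).
(a)–(e): forbidden (parity, ΔS, ΔL, ΔJ).
(b)–(c): forbidden (ΔS).
(b)–(d): forbidden (ΔS).
(b)–(e): forbidden (ΔS, ΔJ).
(c)–(d): forbidden (parity, ΔL, ΔJ).
(c)–(e): forbidden (parity, ΔS).
(d)–(e): forbidden (parity, ΔS, ΔJ).
Allowed pairs: 0 of 10.

0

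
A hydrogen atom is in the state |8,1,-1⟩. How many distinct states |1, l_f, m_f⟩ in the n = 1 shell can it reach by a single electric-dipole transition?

1

E1 requires Δl = ±1, so l_f ∈ {0, 2}; with 0 ≤ l_f ≤ n_f−1 = 0, the allowed l_f values are {0}.
For l_f = 0: m_f ∈ {m_i−1, m_i, m_i+1} ∩ [−0, 0] = {0} → 1 state.
Total: 1.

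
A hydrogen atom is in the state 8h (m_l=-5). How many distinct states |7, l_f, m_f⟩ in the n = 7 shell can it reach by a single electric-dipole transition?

4

E1 requires Δl = ±1, so l_f ∈ {4, 6}; with 0 ≤ l_f ≤ n_f−1 = 6, the allowed l_f values are {4, 6}.
For l_f = 4: m_f ∈ {m_i−1, m_i, m_i+1} ∩ [−4, 4] = {-4} → 1 state.
For l_f = 6: m_f ∈ {m_i−1, m_i, m_i+1} ∩ [−6, 6] = {-6, -5, -4} → 3 states.
Total: 4.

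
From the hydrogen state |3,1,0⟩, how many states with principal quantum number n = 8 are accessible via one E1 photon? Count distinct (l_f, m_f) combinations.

E1 requires Δl = ±1, so l_f ∈ {0, 2}; with 0 ≤ l_f ≤ n_f−1 = 7, the allowed l_f values are {0, 2}.
For l_f = 0: m_f ∈ {m_i−1, m_i, m_i+1} ∩ [−0, 0] = {0} → 1 state.
For l_f = 2: m_f ∈ {m_i−1, m_i, m_i+1} ∩ [−2, 2] = {-1, 0, 1} → 3 states.
Total: 4.

4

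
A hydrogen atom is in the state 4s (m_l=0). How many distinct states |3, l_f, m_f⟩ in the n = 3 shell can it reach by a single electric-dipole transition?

E1 requires Δl = ±1, so l_f ∈ {-1, 1}; with 0 ≤ l_f ≤ n_f−1 = 2, the allowed l_f values are {1}.
For l_f = 1: m_f ∈ {m_i−1, m_i, m_i+1} ∩ [−1, 1] = {-1, 0, 1} → 3 states.
Total: 3.

3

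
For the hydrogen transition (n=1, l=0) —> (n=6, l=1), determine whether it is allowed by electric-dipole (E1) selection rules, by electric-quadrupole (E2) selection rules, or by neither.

Δl = 1 − 0 = +1; l_i + l_f = 1.
E1 (Δl = ±1): satisfied.
E2 (Δl = 0,±2, l_i+l_f ≥ 2): not satisfied.

E1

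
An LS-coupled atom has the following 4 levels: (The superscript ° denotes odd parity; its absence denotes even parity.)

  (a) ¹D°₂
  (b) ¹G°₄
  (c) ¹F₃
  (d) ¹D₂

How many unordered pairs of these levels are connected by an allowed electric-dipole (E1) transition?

(a)–(b): forbidden (parity, ΔL, ΔJ).
(a)–(c): allowed.
(a)–(d): allowed.
(b)–(c): allowed.
(b)–(d): forbidden (ΔL, ΔJ).
(c)–(d): forbidden (parity).
Allowed pairs: 3 of 6.

3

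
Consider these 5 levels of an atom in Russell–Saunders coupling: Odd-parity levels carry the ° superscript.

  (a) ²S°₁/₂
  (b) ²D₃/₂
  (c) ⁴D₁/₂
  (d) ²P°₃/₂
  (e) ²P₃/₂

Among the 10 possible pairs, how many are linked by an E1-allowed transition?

3

(a)–(b): forbidden (ΔL).
(a)–(c): forbidden (ΔS, ΔL).
(a)–(d): forbidden (parity).
(a)–(e): allowed.
(b)–(c): forbidden (parity, ΔS).
(b)–(d): allowed.
(b)–(e): forbidden (parity).
(c)–(d): forbidden (ΔS).
(c)–(e): forbidden (parity, ΔS).
(d)–(e): allowed.
Allowed pairs: 3 of 10.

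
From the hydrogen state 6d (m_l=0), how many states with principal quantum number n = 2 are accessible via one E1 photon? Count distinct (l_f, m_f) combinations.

3

E1 requires Δl = ±1, so l_f ∈ {1, 3}; with 0 ≤ l_f ≤ n_f−1 = 1, the allowed l_f values are {1}.
For l_f = 1: m_f ∈ {m_i−1, m_i, m_i+1} ∩ [−1, 1] = {-1, 0, 1} → 3 states.
Total: 3.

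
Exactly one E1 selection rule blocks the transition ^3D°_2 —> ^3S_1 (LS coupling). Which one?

the ΔL = 0, ±1 rule

Parity must change: odd → even — ok.
ΔS = 0: S: 1 → 1 — ok.
ΔL = 0, ±1 (not L=0↔0): L: 2 → 0, ΔL = -2 — fails.
ΔJ = 0, ±1 (not J=0↔0): J: 2 → 1, ΔJ = -1 — ok.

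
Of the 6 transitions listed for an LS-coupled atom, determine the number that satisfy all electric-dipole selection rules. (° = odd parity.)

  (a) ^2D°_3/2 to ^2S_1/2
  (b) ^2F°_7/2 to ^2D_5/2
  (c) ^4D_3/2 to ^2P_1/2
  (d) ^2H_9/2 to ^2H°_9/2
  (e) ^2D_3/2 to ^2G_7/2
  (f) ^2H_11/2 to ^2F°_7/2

(a) forbidden (ΔL fails)
(b) allowed
(c) forbidden (parity, ΔS fail)
(d) allowed
(e) forbidden (parity, ΔL, ΔJ fail)
(f) forbidden (ΔL, ΔJ fail)
Total allowed: 2 of 6.

2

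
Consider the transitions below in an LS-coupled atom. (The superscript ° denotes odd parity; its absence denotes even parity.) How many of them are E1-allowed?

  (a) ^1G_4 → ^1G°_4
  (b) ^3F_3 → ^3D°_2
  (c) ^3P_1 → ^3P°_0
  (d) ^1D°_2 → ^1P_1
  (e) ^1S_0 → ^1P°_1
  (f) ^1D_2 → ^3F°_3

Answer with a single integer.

(a) allowed
(b) allowed
(c) allowed
(d) allowed
(e) allowed
(f) forbidden (ΔS fails)
Total allowed: 5 of 6.

5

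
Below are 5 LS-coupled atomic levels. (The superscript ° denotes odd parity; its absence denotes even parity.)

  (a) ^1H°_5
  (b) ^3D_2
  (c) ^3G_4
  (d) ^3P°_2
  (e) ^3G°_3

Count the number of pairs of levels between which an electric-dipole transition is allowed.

2

(a)–(b): forbidden (ΔS, ΔL, ΔJ).
(a)–(c): forbidden (ΔS).
(a)–(d): forbidden (parity, ΔS, ΔL, ΔJ).
(a)–(e): forbidden (parity, ΔS, ΔJ).
(b)–(c): forbidden (parity, ΔL, ΔJ).
(b)–(d): allowed.
(b)–(e): forbidden (ΔL).
(c)–(d): forbidden (ΔL, ΔJ).
(c)–(e): allowed.
(d)–(e): forbidden (parity, ΔL).
Allowed pairs: 2 of 10.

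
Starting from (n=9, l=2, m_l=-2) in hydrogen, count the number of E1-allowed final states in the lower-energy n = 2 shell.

1

E1 requires Δl = ±1, so l_f ∈ {1, 3}; with 0 ≤ l_f ≤ n_f−1 = 1, the allowed l_f values are {1}.
For l_f = 1: m_f ∈ {m_i−1, m_i, m_i+1} ∩ [−1, 1] = {-1} → 1 state.
Total: 1.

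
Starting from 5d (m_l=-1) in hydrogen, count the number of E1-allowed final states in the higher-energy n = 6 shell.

5

E1 requires Δl = ±1, so l_f ∈ {1, 3}; with 0 ≤ l_f ≤ n_f−1 = 5, the allowed l_f values are {1, 3}.
For l_f = 1: m_f ∈ {m_i−1, m_i, m_i+1} ∩ [−1, 1] = {-1, 0} → 2 states.
For l_f = 3: m_f ∈ {m_i−1, m_i, m_i+1} ∩ [−3, 3] = {-2, -1, 0} → 3 states.
Total: 5.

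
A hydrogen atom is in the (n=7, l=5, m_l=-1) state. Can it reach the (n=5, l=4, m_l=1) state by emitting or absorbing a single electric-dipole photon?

forbidden

Initial l = 5, final l = 4, so Δl = -1. E1 requires Δl = ±1: passes.
m_l: -1 → 1 (Δm_l = +2). |Δm_l| ≤ 1 fails.
The transition is electric-dipole forbidden.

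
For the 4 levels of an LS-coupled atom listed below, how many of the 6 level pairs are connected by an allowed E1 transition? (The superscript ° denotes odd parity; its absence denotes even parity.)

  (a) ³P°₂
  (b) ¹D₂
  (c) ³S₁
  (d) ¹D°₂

2

(a)–(b): forbidden (ΔS).
(a)–(c): allowed.
(a)–(d): forbidden (parity, ΔS).
(b)–(c): forbidden (parity, ΔS, ΔL).
(b)–(d): allowed.
(c)–(d): forbidden (ΔS, ΔL).
Allowed pairs: 2 of 6.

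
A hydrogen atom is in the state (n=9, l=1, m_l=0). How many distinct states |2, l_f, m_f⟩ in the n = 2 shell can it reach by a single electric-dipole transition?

1

E1 requires Δl = ±1, so l_f ∈ {0, 2}; with 0 ≤ l_f ≤ n_f−1 = 1, the allowed l_f values are {0}.
For l_f = 0: m_f ∈ {m_i−1, m_i, m_i+1} ∩ [−0, 0] = {0} → 1 state.
Total: 1.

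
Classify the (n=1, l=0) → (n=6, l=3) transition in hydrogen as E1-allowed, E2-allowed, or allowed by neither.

neither

Δl = 3 − 0 = +3; l_i + l_f = 3.
E1 (Δl = ±1): not satisfied.
E2 (Δl = 0,±2, l_i+l_f ≥ 2): not satisfied.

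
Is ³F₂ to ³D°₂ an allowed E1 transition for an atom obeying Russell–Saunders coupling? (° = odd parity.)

Reading off the term symbols: S 1→1, L 3→2, J 2→2, parity even→odd.
Parity must change: even → odd — ✓.
ΔS = 0: S: 1 → 1 — ✓.
ΔL = 0, ±1 (not L=0↔0): L: 3 → 2, ΔL = -1 — ✓.
ΔJ = 0, ±1 (not J=0↔0): J: 2 → 2, ΔJ = +0 — ✓.
All four E1 rules are satisfied.

allowed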